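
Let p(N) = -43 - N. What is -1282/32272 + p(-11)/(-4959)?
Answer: -2662367/80018424 ≈ -0.033272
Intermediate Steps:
-1282/32272 + p(-11)/(-4959) = -1282/32272 + (-43 - 1*(-11))/(-4959) = -1282*1/32272 + (-43 + 11)*(-1/4959) = -641/16136 - 32*(-1/4959) = -641/16136 + 32/4959 = -2662367/80018424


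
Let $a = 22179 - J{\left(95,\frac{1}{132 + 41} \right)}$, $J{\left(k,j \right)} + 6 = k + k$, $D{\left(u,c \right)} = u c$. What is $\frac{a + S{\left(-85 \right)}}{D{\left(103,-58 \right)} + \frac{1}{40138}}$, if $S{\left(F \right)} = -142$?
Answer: $- \frac{877135714}{239784411} \approx -3.658$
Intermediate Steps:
$D{\left(u,c \right)} = c u$
$J{\left(k,j \right)} = -6 + 2 k$ ($J{\left(k,j \right)} = -6 + \left(k + k\right) = -6 + 2 k$)
$a = 21995$ ($a = 22179 - \left(-6 + 2 \cdot 95\right) = 22179 - \left(-6 + 190\right) = 22179 - 184 = 21995$)
$\frac{a + S{\left(-85 \right)}}{D{\left(103,-58 \right)} + \frac{1}{40138}} = \frac{21995 - 142}{\left(-58\right) 103 + \frac{1}{40138}} = \frac{21853}{-5974 + \frac{1}{40138}} = \frac{21853}{- \frac{239784411}{40138}} = 21853 \left(- \frac{40138}{239784411}\right) = - \frac{877135714}{239784411}$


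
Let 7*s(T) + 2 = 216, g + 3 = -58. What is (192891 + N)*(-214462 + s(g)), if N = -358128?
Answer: 248024041740/7 ≈ 3.5432e+10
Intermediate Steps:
g = -61 (g = -3 - 58 = -61)
s(T) = 214/7 (s(T) = -2/7 + (⅐)*216 = -2/7 + 216/7 = 214/7)
(192891 + N)*(-214462 + s(g)) = (192891 - 358128)*(-214462 + 214/7) = -165237*(-1501020/7) = 248024041740/7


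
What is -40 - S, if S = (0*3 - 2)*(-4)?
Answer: -48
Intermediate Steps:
S = 8 (S = (0 - 2)*(-4) = -2*(-4) = 8)
-40 - S = -40 - 1*8 = -40 - 8 = -48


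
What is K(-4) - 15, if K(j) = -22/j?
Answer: -19/2 ≈ -9.5000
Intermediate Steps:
K(-4) - 15 = -22/(-4) - 15 = -22*(-1/4) - 15 = 11/2 - 15 = -19/2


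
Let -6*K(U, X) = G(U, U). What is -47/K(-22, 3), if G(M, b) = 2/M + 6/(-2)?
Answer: -1551/17 ≈ -91.235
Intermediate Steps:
G(M, b) = -3 + 2/M (G(M, b) = 2/M + 6*(-½) = 2/M - 3 = -3 + 2/M)
K(U, X) = ½ - 1/(3*U) (K(U, X) = -(-3 + 2/U)/6 = ½ - 1/(3*U))
-47/K(-22, 3) = -47*(-132/(-2 + 3*(-22))) = -47*(-132/(-2 - 66)) = -47/((⅙)*(-1/22)*(-68)) = -47/17/33 = -47*33/17 = -1551/17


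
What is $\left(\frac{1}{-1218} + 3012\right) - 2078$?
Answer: $\frac{1137611}{1218} \approx 934.0$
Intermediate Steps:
$\left(\frac{1}{-1218} + 3012\right) - 2078 = \left(- \frac{1}{1218} + 3012\right) - 2078 = \frac{3668615}{1218} - 2078 = \frac{1137611}{1218}$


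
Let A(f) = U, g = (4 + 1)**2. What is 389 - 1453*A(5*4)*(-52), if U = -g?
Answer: -1888511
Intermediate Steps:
g = 25 (g = 5**2 = 25)
U = -25 (U = -1*25 = -25)
A(f) = -25
389 - 1453*A(5*4)*(-52) = 389 - (-36325)*(-52) = 389 - 1453*1300 = 389 - 1888900 = -1888511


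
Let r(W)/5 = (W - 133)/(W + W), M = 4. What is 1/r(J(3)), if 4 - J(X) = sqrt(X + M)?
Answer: -523/41585 + 133*sqrt(7)/41585 ≈ -0.0041148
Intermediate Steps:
J(X) = 4 - sqrt(4 + X) (J(X) = 4 - sqrt(X + 4) = 4 - sqrt(4 + X))
r(W) = 5*(-133 + W)/(2*W) (r(W) = 5*((W - 133)/(W + W)) = 5*((-133 + W)/((2*W))) = 5*((-133 + W)*(1/(2*W))) = 5*((-133 + W)/(2*W)) = 5*(-133 + W)/(2*W))
1/r(J(3)) = 1/(5*(-133 + (4 - sqrt(4 + 3)))/(2*(4 - sqrt(4 + 3)))) = 1/(5*(-133 + (4 - sqrt(7)))/(2*(4 - sqrt(7)))) = 1/(5*(-129 - sqrt(7))/(2*(4 - sqrt(7)))) = 2*(4 - sqrt(7))/(5*(-129 - sqrt(7)))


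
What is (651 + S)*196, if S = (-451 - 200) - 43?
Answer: -8428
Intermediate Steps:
S = -694 (S = -651 - 43 = -694)
(651 + S)*196 = (651 - 694)*196 = -43*196 = -8428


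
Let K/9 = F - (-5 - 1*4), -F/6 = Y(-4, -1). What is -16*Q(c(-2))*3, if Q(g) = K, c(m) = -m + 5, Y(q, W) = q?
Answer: -14256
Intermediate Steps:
F = 24 (F = -6*(-4) = 24)
c(m) = 5 - m
K = 297 (K = 9*(24 - (-5 - 1*4)) = 9*(24 - (-5 - 4)) = 9*(24 - 1*(-9)) = 9*(24 + 9) = 9*33 = 297)
Q(g) = 297
-16*Q(c(-2))*3 = -16*297*3 = -4752*3 = -14256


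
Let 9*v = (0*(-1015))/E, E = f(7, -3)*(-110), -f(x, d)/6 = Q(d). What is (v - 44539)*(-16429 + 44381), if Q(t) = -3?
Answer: -1244954128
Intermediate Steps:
f(x, d) = 18 (f(x, d) = -6*(-3) = 18)
E = -1980 (E = 18*(-110) = -1980)
v = 0 (v = ((0*(-1015))/(-1980))/9 = (0*(-1/1980))/9 = (⅑)*0 = 0)
(v - 44539)*(-16429 + 44381) = (0 - 44539)*(-16429 + 44381) = -44539*27952 = -1244954128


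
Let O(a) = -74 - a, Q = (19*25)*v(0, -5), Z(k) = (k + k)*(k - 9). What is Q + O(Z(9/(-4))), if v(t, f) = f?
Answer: -19997/8 ≈ -2499.6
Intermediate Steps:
Z(k) = 2*k*(-9 + k) (Z(k) = (2*k)*(-9 + k) = 2*k*(-9 + k))
Q = -2375 (Q = (19*25)*(-5) = 475*(-5) = -2375)
Q + O(Z(9/(-4))) = -2375 + (-74 - 2*9/(-4)*(-9 + 9/(-4))) = -2375 + (-74 - 2*9*(-¼)*(-9 + 9*(-¼))) = -2375 + (-74 - 2*(-9)*(-9 - 9/4)/4) = -2375 + (-74 - 2*(-9)*(-45)/(4*4)) = -2375 + (-74 - 1*405/8) = -2375 + (-74 - 405/8) = -2375 - 997/8 = -19997/8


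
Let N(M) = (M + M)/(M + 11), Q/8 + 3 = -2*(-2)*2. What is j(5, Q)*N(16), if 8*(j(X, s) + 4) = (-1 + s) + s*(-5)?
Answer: -772/27 ≈ -28.593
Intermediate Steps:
Q = 40 (Q = -24 + 8*(-2*(-2)*2) = -24 + 8*(4*2) = -24 + 8*8 = -24 + 64 = 40)
j(X, s) = -33/8 - s/2 (j(X, s) = -4 + ((-1 + s) + s*(-5))/8 = -4 + ((-1 + s) - 5*s)/8 = -4 + (-1 - 4*s)/8 = -4 + (-1/8 - s/2) = -33/8 - s/2)
N(M) = 2*M/(11 + M) (N(M) = (2*M)/(11 + M) = 2*M/(11 + M))
j(5, Q)*N(16) = (-33/8 - 1/2*40)*(2*16/(11 + 16)) = (-33/8 - 20)*(2*16/27) = -193*16/(4*27) = -193/8*32/27 = -772/27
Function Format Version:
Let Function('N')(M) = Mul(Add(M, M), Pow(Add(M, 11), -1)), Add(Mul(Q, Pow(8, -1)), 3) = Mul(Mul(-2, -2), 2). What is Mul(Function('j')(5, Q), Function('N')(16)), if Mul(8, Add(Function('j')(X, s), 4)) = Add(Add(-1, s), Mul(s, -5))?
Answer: Rational(-772, 27) ≈ -28.593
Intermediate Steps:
Q = 40 (Q = Add(-24, Mul(8, Mul(Mul(-2, -2), 2))) = Add(-24, Mul(8, Mul(4, 2))) = Add(-24, Mul(8, 8)) = Add(-24, 64) = 40)
Function('j')(X, s) = Add(Rational(-33, 8), Mul(Rational(-1, 2), s)) (Function('j')(X, s) = Add(-4, Mul(Rational(1, 8), Add(Add(-1, s), Mul(s, -5)))) = Add(-4, Mul(Rational(1, 8), Add(Add(-1, s), Mul(-5, s)))) = Add(-4, Mul(Rational(1, 8), Add(-1, Mul(-4, s)))) = Add(-4, Add(Rational(-1, 8), Mul(Rational(-1, 2), s))) = Add(Rational(-33, 8), Mul(Rational(-1, 2), s)))
Function('N')(M) = Mul(2, M, Pow(Add(11, M), -1)) (Function('N')(M) = Mul(Mul(2, M), Pow(Add(11, M), -1)) = Mul(2, M, Pow(Add(11, M), -1)))
Mul(Function('j')(5, Q), Function('N')(16)) = Mul(Add(Rational(-33, 8), Mul(Rational(-1, 2), 40)), Mul(2, 16, Pow(Add(11, 16), -1))) = Mul(Add(Rational(-33, 8), -20), Mul(2, 16, Pow(27, -1))) = Mul(Rational(-193, 8), Mul(2, 16, Rational(1, 27))) = Mul(Rational(-193, 8), Rational(32, 27)) = Rational(-772, 27)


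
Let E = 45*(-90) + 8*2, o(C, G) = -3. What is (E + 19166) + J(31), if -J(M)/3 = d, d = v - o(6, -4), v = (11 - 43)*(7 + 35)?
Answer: 19155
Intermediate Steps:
v = -1344 (v = -32*42 = -1344)
E = -4034 (E = -4050 + 16 = -4034)
d = -1341 (d = -1344 - 1*(-3) = -1344 + 3 = -1341)
J(M) = 4023 (J(M) = -3*(-1341) = 4023)
(E + 19166) + J(31) = (-4034 + 19166) + 4023 = 15132 + 4023 = 19155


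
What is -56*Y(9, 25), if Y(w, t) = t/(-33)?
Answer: 1400/33 ≈ 42.424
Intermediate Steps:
Y(w, t) = -t/33 (Y(w, t) = t*(-1/33) = -t/33)
-56*Y(9, 25) = -(-56)*25/33 = -56*(-25/33) = 1400/33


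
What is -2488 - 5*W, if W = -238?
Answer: -1298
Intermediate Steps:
-2488 - 5*W = -2488 - 5*(-238) = -2488 - 1*(-1190) = -2488 + 1190 = -1298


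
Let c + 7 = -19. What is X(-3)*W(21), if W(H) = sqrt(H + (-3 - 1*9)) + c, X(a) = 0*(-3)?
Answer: 0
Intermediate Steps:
c = -26 (c = -7 - 19 = -26)
X(a) = 0
W(H) = -26 + sqrt(-12 + H) (W(H) = sqrt(H + (-3 - 1*9)) - 26 = sqrt(H + (-3 - 9)) - 26 = sqrt(H - 12) - 26 = sqrt(-12 + H) - 26 = -26 + sqrt(-12 + H))
X(-3)*W(21) = 0*(-26 + sqrt(-12 + 21)) = 0*(-26 + sqrt(9)) = 0*(-26 + 3) = 0*(-23) = 0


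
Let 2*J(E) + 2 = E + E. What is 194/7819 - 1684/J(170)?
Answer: -13134410/1321411 ≈ -9.9397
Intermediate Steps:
J(E) = -1 + E (J(E) = -1 + (E + E)/2 = -1 + (2*E)/2 = -1 + E)
194/7819 - 1684/J(170) = 194/7819 - 1684/(-1 + 170) = 194*(1/7819) - 1684/169 = 194/7819 - 1684*1/169 = 194/7819 - 1684/169 = -13134410/1321411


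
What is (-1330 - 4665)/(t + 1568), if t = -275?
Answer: -5995/1293 ≈ -4.6365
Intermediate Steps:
(-1330 - 4665)/(t + 1568) = (-1330 - 4665)/(-275 + 1568) = -5995/1293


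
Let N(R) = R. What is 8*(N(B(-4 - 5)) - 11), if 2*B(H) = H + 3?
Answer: -112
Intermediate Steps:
B(H) = 3/2 + H/2 (B(H) = (H + 3)/2 = (3 + H)/2 = 3/2 + H/2)
8*(N(B(-4 - 5)) - 11) = 8*((3/2 + (-4 - 5)/2) - 11) = 8*((3/2 + (½)*(-9)) - 11) = 8*((3/2 - 9/2) - 11) = 8*(-3 - 11) = 8*(-14) = -112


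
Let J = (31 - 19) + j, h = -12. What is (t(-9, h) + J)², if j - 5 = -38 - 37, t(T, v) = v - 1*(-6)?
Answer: 4096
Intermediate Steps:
t(T, v) = 6 + v (t(T, v) = v + 6 = 6 + v)
j = -70 (j = 5 + (-38 - 37) = 5 - 75 = -70)
J = -58 (J = (31 - 19) - 70 = 12 - 70 = -58)
(t(-9, h) + J)² = ((6 - 12) - 58)² = (-6 - 58)² = (-64)² = 4096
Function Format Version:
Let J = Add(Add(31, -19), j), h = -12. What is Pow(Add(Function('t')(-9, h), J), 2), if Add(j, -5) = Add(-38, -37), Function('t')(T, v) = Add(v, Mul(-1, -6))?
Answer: 4096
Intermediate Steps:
Function('t')(T, v) = Add(6, v) (Function('t')(T, v) = Add(v, 6) = Add(6, v))
j = -70 (j = Add(5, Add(-38, -37)) = Add(5, -75) = -70)
J = -58 (J = Add(Add(31, -19), -70) = Add(12, -70) = -58)
Pow(Add(Function('t')(-9, h), J), 2) = Pow(Add(Add(6, -12), -58), 2) = Pow(Add(-6, -58), 2) = Pow(-64, 2) = 4096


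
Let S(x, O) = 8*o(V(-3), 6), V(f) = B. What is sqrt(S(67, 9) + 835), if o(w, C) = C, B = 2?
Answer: sqrt(883) ≈ 29.715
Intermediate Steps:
V(f) = 2
S(x, O) = 48 (S(x, O) = 8*6 = 48)
sqrt(S(67, 9) + 835) = sqrt(48 + 835) = sqrt(883)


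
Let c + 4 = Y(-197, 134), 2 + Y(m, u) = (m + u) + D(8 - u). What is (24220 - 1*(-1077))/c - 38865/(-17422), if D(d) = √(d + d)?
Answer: (-438042649*I + 233190*√7)/(52266*(2*√7 + 23*I)) ≈ -345.96 - 80.107*I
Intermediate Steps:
D(d) = √2*√d (D(d) = √(2*d) = √2*√d)
Y(m, u) = -2 + m + u + √2*√(8 - u) (Y(m, u) = -2 + ((m + u) + √2*√(8 - u)) = -2 + (m + u + √2*√(8 - u)) = -2 + m + u + √2*√(8 - u))
c = -69 + 6*I*√7 (c = -4 + (-2 - 197 + 134 + √(16 - 2*134)) = -4 + (-2 - 197 + 134 + √(16 - 268)) = -4 + (-2 - 197 + 134 + √(-252)) = -4 + (-2 - 197 + 134 + 6*I*√7) = -4 + (-65 + 6*I*√7) = -69 + 6*I*√7 ≈ -69.0 + 15.875*I)
(24220 - 1*(-1077))/c - 38865/(-17422) = (24220 - 1*(-1077))/(-69 + 6*I*√7) - 38865/(-17422) = (24220 + 1077)/(-69 + 6*I*√7) - 38865*(-1/17422) = 25297/(-69 + 6*I*√7) + 38865/17422 = 38865/17422 + 25297/(-69 + 6*I*√7)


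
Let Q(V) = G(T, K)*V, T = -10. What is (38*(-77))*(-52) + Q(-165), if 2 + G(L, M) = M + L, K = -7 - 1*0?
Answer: 155287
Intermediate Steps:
K = -7 (K = -7 + 0 = -7)
G(L, M) = -2 + L + M (G(L, M) = -2 + (M + L) = -2 + (L + M) = -2 + L + M)
Q(V) = -19*V (Q(V) = (-2 - 10 - 7)*V = -19*V)
(38*(-77))*(-52) + Q(-165) = (38*(-77))*(-52) - 19*(-165) = -2926*(-52) + 3135 = 152152 + 3135 = 155287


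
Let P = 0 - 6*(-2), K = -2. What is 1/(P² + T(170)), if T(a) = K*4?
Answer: 1/136 ≈ 0.0073529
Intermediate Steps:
P = 12 (P = 0 + 12 = 12)
T(a) = -8 (T(a) = -2*4 = -8)
1/(P² + T(170)) = 1/(12² - 8) = 1/(144 - 8) = 1/136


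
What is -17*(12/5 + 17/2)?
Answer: -1853/10 ≈ -185.30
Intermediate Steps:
-17*(12/5 + 17/2) = -17*109/10 = -1853/10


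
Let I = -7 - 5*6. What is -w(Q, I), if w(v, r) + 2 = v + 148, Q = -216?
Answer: 70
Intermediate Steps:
I = -37 (I = -7 - 30 = -37)
w(v, r) = 146 + v (w(v, r) = -2 + (v + 148) = -2 + (148 + v) = 146 + v)
-w(Q, I) = -(146 - 216) = -1*(-70) = 70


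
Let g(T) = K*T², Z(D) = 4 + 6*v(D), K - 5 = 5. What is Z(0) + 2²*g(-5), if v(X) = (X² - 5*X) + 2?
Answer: 1016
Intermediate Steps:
v(X) = 2 + X² - 5*X
K = 10 (K = 5 + 5 = 10)
Z(D) = 16 - 30*D + 6*D² (Z(D) = 4 + 6*(2 + D² - 5*D) = 4 + (12 - 30*D + 6*D²) = 16 - 30*D + 6*D²)
g(T) = 10*T²
Z(0) + 2²*g(-5) = (16 - 30*0 + 6*0²) + 2²*(10*(-5)²) = (16 + 0 + 6*0) + 4*(10*25) = (16 + 0 + 0) + 4*250 = 16 + 1000 = 1016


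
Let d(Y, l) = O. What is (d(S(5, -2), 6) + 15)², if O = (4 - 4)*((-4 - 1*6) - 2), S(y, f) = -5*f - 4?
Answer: 225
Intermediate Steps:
S(y, f) = -4 - 5*f
O = 0 (O = 0*((-4 - 6) - 2) = 0*(-10 - 2) = 0*(-12) = 0)
d(Y, l) = 0
(d(S(5, -2), 6) + 15)² = (0 + 15)² = 15² = 225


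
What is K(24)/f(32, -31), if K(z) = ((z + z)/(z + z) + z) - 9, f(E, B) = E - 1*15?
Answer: 16/17 ≈ 0.94118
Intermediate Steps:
f(E, B) = -15 + E (f(E, B) = E - 15 = -15 + E)
K(z) = -8 + z (K(z) = ((2*z)/((2*z)) + z) - 9 = ((2*z)*(1/(2*z)) + z) - 9 = (1 + z) - 9 = -8 + z)
K(24)/f(32, -31) = (-8 + 24)/(-15 + 32) = 16/17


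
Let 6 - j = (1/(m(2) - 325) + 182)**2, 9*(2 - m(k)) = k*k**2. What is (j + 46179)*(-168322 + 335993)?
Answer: 18610106967006464/8497225 ≈ 2.1901e+9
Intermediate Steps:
m(k) = 2 - k**3/9 (m(k) = 2 - k*k**2/9 = 2 - k**3/9)
j = -281401548091/8497225 (j = 6 - (1/((2 - 1/9*2**3) - 325) + 182)**2 = 6 - (1/((2 - 1/9*8) - 325) + 182)**2 = 6 - (1/((2 - 8/9) - 325) + 182)**2 = 6 - (1/(10/9 - 325) + 182)**2 = 6 - (1/(-2915/9) + 182)**2 = 6 - (-9/2915 + 182)**2 = 6 - (530521/2915)**2 = 6 - 1*281452531441/8497225 = 6 - 281452531441/8497225 = -281401548091/8497225 ≈ -33117.)
(j + 46179)*(-168322 + 335993) = (-281401548091/8497225 + 46179)*(-168322 + 335993) = (110991805184/8497225)*167671 = 18610106967006464/8497225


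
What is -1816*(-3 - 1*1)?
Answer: 7264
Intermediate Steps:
-1816*(-3 - 1*1) = -1816*(-3 - 1) = -1816*(-4) = 7264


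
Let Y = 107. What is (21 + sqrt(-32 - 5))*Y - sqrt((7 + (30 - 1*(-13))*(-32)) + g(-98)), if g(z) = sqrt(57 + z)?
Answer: 2247 - sqrt(-1369 + I*sqrt(41)) + 107*I*sqrt(37) ≈ 2246.9 + 613.86*I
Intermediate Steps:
(21 + sqrt(-32 - 5))*Y - sqrt((7 + (30 - 1*(-13))*(-32)) + g(-98)) = (21 + sqrt(-32 - 5))*107 - sqrt((7 + (30 - 1*(-13))*(-32)) + sqrt(57 - 98)) = (21 + sqrt(-37))*107 - sqrt((7 + (30 + 13)*(-32)) + sqrt(-41)) = (21 + I*sqrt(37))*107 - sqrt((7 + 43*(-32)) + I*sqrt(41)) = (2247 + 107*I*sqrt(37)) - sqrt((7 - 1376) + I*sqrt(41)) = (2247 + 107*I*sqrt(37)) - sqrt(-1369 + I*sqrt(41)) = 2247 - sqrt(-1369 + I*sqrt(41)) + 107*I*sqrt(37)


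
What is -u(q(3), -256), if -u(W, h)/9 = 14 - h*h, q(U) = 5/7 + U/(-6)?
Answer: -589698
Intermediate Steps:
q(U) = 5/7 - U/6 (q(U) = 5*(1/7) + U*(-1/6) = 5/7 - U/6)
u(W, h) = -126 + 9*h**2 (u(W, h) = -9*(14 - h*h) = -9*(14 - h**2) = -126 + 9*h**2)
-u(q(3), -256) = -(-126 + 9*(-256)**2) = -(-126 + 9*65536) = -(-126 + 589824) = -1*589698 = -589698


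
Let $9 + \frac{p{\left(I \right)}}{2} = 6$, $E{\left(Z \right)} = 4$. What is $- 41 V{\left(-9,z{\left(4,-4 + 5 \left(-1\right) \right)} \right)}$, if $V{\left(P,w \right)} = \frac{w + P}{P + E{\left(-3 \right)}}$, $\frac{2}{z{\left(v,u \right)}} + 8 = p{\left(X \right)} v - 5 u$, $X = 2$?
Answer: $- \frac{943}{13} \approx -72.538$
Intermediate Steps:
$p{\left(I \right)} = -6$ ($p{\left(I \right)} = -18 + 2 \cdot 6 = -18 + 12 = -6$)
$z{\left(v,u \right)} = \frac{2}{-8 - 6 v - 5 u}$ ($z{\left(v,u \right)} = \frac{2}{-8 - \left(5 u + 6 v\right)} = \frac{2}{-8 - 6 v - 5 u}$)
$V{\left(P,w \right)} = \frac{P + w}{4 + P}$ ($V{\left(P,w \right)} = \frac{w + P}{P + 4} = \frac{P + w}{4 + P}$)
$- 41 V{\left(-9,z{\left(4,-4 + 5 \left(-1\right) \right)} \right)} = - 41 \frac{-9 - \frac{2}{8 + 5 \left(-4 + 5 \left(-1\right)\right) + 6 \cdot 4}}{4 - 9} = - 41 \frac{-9 - \frac{2}{8 + 5 \left(-4 - 5\right) + 24}}{-5} = - 41 \left(- \frac{-9 - \frac{2}{8 + 5 \left(-9\right) + 24}}{5}\right) = - 41 \left(- \frac{-9 - \frac{2}{8 - 45 + 24}}{5}\right) = - 41 \left(- \frac{-9 - \frac{2}{-13}}{5}\right) = - 41 \left(- \frac{-9 - - \frac{2}{13}}{5}\right) = - 41 \left(- \frac{-9 + \frac{2}{13}}{5}\right) = - 41 \left(\left(- \frac{1}{5}\right) \left(- \frac{115}{13}\right)\right) = \left(-41\right) \frac{23}{13} = - \frac{943}{13}$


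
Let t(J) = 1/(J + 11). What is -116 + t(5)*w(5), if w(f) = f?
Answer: -1851/16 ≈ -115.69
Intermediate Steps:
t(J) = 1/(11 + J)
-116 + t(5)*w(5) = -116 + 5/(11 + 5) = -116 + 5/16 = -1851/16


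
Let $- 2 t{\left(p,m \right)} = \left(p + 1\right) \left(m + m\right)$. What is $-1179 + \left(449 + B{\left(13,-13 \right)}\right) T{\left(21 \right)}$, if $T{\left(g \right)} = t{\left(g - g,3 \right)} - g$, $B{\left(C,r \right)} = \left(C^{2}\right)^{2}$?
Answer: $-697419$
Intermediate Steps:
$t{\left(p,m \right)} = - m \left(1 + p\right)$ ($t{\left(p,m \right)} = - \frac{\left(p + 1\right) \left(m + m\right)}{2} = - \frac{\left(1 + p\right) 2 m}{2} = - \frac{2 m \left(1 + p\right)}{2} = - m \left(1 + p\right)$)
$B{\left(C,r \right)} = C^{4}$
$T{\left(g \right)} = -3 - g$ ($T{\left(g \right)} = \left(-1\right) 3 \left(1 + \left(g - g\right)\right) - g = \left(-1\right) 3 \left(1 + 0\right) - g = \left(-1\right) 3 \cdot 1 - g = -3 - g$)
$-1179 + \left(449 + B{\left(13,-13 \right)}\right) T{\left(21 \right)} = -1179 + \left(449 + 13^{4}\right) \left(-3 - 21\right) = -1179 + \left(449 + 28561\right) \left(-3 - 21\right) = -1179 + 29010 \left(-24\right) = -1179 - 696240 = -697419$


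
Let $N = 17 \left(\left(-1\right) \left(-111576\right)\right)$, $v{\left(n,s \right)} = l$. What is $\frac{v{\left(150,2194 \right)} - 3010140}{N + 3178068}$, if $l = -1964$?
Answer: $- \frac{753026}{1268715} \approx -0.59353$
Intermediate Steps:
$v{\left(n,s \right)} = -1964$
$N = 1896792$ ($N = 17 \cdot 111576 = 1896792$)
$\frac{v{\left(150,2194 \right)} - 3010140}{N + 3178068} = \frac{-1964 - 3010140}{1896792 + 3178068} = - \frac{3012104}{5074860} = \left(-3012104\right) \frac{1}{5074860} = - \frac{753026}{1268715}$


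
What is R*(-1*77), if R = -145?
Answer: 11165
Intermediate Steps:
R*(-1*77) = -(-145)*77 = -145*(-77) = 11165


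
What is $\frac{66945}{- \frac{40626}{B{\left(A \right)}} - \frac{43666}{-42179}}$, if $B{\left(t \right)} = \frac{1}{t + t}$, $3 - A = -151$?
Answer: $- \frac{2823673155}{527777684966} \approx -0.0053501$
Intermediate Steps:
$A = 154$ ($A = 3 - -151 = 3 + 151 = 154$)
$B{\left(t \right)} = \frac{1}{2 t}$
$\frac{66945}{- \frac{40626}{B{\left(A \right)}} - \frac{43666}{-42179}} = \frac{66945}{- \frac{40626}{\frac{1}{2} \cdot \frac{1}{154}} - \frac{43666}{-42179}} = \frac{66945}{- \frac{40626}{\frac{1}{2} \cdot \frac{1}{154}} - - \frac{43666}{42179}} = \frac{66945}{- 40626 \frac{1}{\frac{1}{308}} + \frac{43666}{42179}} = \frac{66945}{\left(-40626\right) 308 + \frac{43666}{42179}} = \frac{66945}{-12512808 + \frac{43666}{42179}} = \frac{66945}{- \frac{527777684966}{42179}} = 66945 \left(- \frac{42179}{527777684966}\right) = - \frac{2823673155}{527777684966}$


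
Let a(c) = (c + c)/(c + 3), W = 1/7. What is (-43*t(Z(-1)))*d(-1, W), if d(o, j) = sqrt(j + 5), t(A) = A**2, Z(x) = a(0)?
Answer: 0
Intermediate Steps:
W = 1/7 ≈ 0.14286
a(c) = 2*c/(3 + c) (a(c) = (2*c)/(3 + c) = 2*c/(3 + c))
Z(x) = 0 (Z(x) = 2*0/(3 + 0) = 2*0/3 = 2*0*(1/3) = 0)
d(o, j) = sqrt(5 + j)
(-43*t(Z(-1)))*d(-1, W) = (-43*0**2)*sqrt(5 + 1/7) = (-43*0)*sqrt(36/7) = 0*(6*sqrt(7)/7) = 0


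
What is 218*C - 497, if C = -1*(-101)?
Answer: 21521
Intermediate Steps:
C = 101
218*C - 497 = 218*101 - 497 = 22018 - 497 = 21521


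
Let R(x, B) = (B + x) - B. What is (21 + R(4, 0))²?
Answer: 625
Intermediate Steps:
R(x, B) = x
(21 + R(4, 0))² = (21 + 4)² = 25² = 625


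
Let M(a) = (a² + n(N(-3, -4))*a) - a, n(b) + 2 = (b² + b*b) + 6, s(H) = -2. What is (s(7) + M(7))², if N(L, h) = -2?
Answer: 15376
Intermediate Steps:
n(b) = 4 + 2*b² (n(b) = -2 + ((b² + b*b) + 6) = -2 + ((b² + b²) + 6) = -2 + (2*b² + 6) = -2 + (6 + 2*b²) = 4 + 2*b²)
M(a) = a² + 11*a (M(a) = (a² + (4 + 2*(-2)²)*a) - a = (a² + (4 + 2*4)*a) - a = (a² + (4 + 8)*a) - a = (a² + 12*a) - a = a² + 11*a)
(s(7) + M(7))² = (-2 + 7*(11 + 7))² = (-2 + 7*18)² = (-2 + 126)² = 124² = 15376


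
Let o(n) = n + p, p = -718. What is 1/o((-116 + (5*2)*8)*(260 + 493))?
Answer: -1/27826 ≈ -3.5938e-5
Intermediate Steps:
o(n) = -718 + n (o(n) = n - 718 = -718 + n)
1/o((-116 + (5*2)*8)*(260 + 493)) = 1/(-718 + (-116 + (5*2)*8)*(260 + 493)) = 1/(-718 + (-116 + 10*8)*753) = 1/(-718 + (-116 + 80)*753) = 1/(-718 - 36*753) = 1/(-718 - 27108) = 1/(-27826) = -1/27826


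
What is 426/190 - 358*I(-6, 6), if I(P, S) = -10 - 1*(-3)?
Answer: 238283/95 ≈ 2508.2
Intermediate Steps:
I(P, S) = -7 (I(P, S) = -10 + 3 = -7)
426/190 - 358*I(-6, 6) = 426/190 - 358*(-7) = 426*(1/190) + 2506 = 213/95 + 2506 = 238283/95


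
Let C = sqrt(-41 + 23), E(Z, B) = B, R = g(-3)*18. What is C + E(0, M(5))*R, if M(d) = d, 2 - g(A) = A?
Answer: 450 + 3*I*sqrt(2) ≈ 450.0 + 4.2426*I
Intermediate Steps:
g(A) = 2 - A
R = 90 (R = (2 - 1*(-3))*18 = (2 + 3)*18 = 5*18 = 90)
C = 3*I*sqrt(2) (C = sqrt(-18) = 3*I*sqrt(2) ≈ 4.2426*I)
C + E(0, M(5))*R = 3*I*sqrt(2) + 5*90 = 3*I*sqrt(2) + 450 = 450 + 3*I*sqrt(2)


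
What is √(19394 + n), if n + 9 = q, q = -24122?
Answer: I*√4737 ≈ 68.826*I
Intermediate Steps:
n = -24131 (n = -9 - 24122 = -24131)
√(19394 + n) = √(19394 - 24131) = √(-4737) = I*√4737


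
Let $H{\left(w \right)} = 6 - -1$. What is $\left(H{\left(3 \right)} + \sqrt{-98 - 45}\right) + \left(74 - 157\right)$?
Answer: $-76 + i \sqrt{143} \approx -76.0 + 11.958 i$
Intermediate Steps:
$H{\left(w \right)} = 7$ ($H{\left(w \right)} = 6 + 1 = 7$)
$\left(H{\left(3 \right)} + \sqrt{-98 - 45}\right) + \left(74 - 157\right) = \left(7 + \sqrt{-98 - 45}\right) + \left(74 - 157\right) = \left(7 + \sqrt{-143}\right) + \left(74 - 157\right) = \left(7 + i \sqrt{143}\right) - 83 = -76 + i \sqrt{143}$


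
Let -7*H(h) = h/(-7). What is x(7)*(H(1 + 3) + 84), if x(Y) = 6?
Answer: 24720/49 ≈ 504.49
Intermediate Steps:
H(h) = h/49 (H(h) = -h/(7*(-7)) = -h*(-1)/(7*7) = -(-1)*h/49 = h/49)
x(7)*(H(1 + 3) + 84) = 6*((1 + 3)/49 + 84) = 6*((1/49)*4 + 84) = 6*(4/49 + 84) = 6*(4120/49) = 24720/49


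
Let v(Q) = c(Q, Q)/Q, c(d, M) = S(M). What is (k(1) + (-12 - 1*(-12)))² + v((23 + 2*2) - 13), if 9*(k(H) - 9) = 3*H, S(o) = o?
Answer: 793/9 ≈ 88.111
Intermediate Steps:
k(H) = 9 + H/3 (k(H) = 9 + (3*H)/9 = 9 + H/3)
c(d, M) = M
v(Q) = 1 (v(Q) = Q/Q = 1)
(k(1) + (-12 - 1*(-12)))² + v((23 + 2*2) - 13) = ((9 + (⅓)*1) + (-12 - 1*(-12)))² + 1 = ((9 + ⅓) + (-12 + 12))² + 1 = (28/3 + 0)² + 1 = (28/3)² + 1 = 784/9 + 1 = 793/9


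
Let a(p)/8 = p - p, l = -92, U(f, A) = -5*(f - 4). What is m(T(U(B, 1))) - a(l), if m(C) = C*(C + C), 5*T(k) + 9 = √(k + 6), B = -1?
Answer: 224/25 - 36*√31/25 ≈ 0.94242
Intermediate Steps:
U(f, A) = 20 - 5*f (U(f, A) = -5*(-4 + f) = 20 - 5*f)
T(k) = -9/5 + √(6 + k)/5 (T(k) = -9/5 + √(k + 6)/5 = -9/5 + √(6 + k)/5)
a(p) = 0 (a(p) = 8*(p - p) = 8*0 = 0)
m(C) = 2*C² (m(C) = C*(2*C) = 2*C²)
m(T(U(B, 1))) - a(l) = 2*(-9/5 + √(6 + (20 - 5*(-1)))/5)² - 1*0 = 2*(-9/5 + √(6 + (20 + 5))/5)² + 0 = 2*(-9/5 + √(6 + 25)/5)² + 0 = 2*(-9/5 + √31/5)² + 0 = 2*(-9/5 + √31/5)²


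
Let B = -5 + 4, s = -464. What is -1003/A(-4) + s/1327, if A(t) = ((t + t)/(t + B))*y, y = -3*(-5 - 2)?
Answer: -6732857/222936 ≈ -30.201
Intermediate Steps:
B = -1
y = 21 (y = -3*(-7) = 21)
A(t) = 42*t/(-1 + t) (A(t) = ((t + t)/(t - 1))*21 = ((2*t)/(-1 + t))*21 = (2*t/(-1 + t))*21 = 42*t/(-1 + t))
-1003/A(-4) + s/1327 = -1003/(42*(-4)/(-1 - 4)) - 464/1327 = -1003/(42*(-4)/(-5)) - 464*1/1327 = -1003/(42*(-4)*(-⅕)) - 464/1327 = -1003/168/5 - 464/1327 = -1003*5/168 - 464/1327 = -5015/168 - 464/1327 = -6732857/222936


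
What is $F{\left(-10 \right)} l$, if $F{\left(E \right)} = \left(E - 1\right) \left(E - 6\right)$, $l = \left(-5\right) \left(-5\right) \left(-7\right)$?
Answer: $-30800$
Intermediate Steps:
$l = -175$ ($l = 25 \left(-7\right) = -175$)
$F{\left(E \right)} = \left(-1 + E\right) \left(-6 + E\right)$
$F{\left(-10 \right)} l = \left(6 + \left(-10\right)^{2} - -70\right) \left(-175\right) = \left(6 + 100 + 70\right) \left(-175\right) = 176 \left(-175\right) = -30800$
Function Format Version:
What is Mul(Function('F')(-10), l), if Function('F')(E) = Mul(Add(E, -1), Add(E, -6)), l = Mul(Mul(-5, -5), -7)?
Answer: -30800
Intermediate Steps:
l = -175 (l = Mul(25, -7) = -175)
Function('F')(E) = Mul(Add(-1, E), Add(-6, E))
Mul(Function('F')(-10), l) = Mul(Add(6, Pow(-10, 2), Mul(-7, -10)), -175) = Mul(Add(6, 100, 70), -175) = Mul(176, -175) = -30800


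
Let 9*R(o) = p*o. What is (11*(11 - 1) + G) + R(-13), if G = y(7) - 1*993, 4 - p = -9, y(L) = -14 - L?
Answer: -8305/9 ≈ -922.78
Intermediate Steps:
p = 13 (p = 4 - 1*(-9) = 4 + 9 = 13)
G = -1014 (G = (-14 - 1*7) - 1*993 = (-14 - 7) - 993 = -21 - 993 = -1014)
R(o) = 13*o/9 (R(o) = (13*o)/9 = 13*o/9)
(11*(11 - 1) + G) + R(-13) = (11*(11 - 1) - 1014) + (13/9)*(-13) = (11*10 - 1014) - 169/9 = (110 - 1014) - 169/9 = -904 - 169/9 = -8305/9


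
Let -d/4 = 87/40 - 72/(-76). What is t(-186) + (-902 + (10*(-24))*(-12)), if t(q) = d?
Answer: 373447/190 ≈ 1965.5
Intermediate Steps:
d = -2373/190 (d = -4*(87/40 - 72/(-76)) = -4*(87*(1/40) - 72*(-1/76)) = -4*(87/40 + 18/19) = -4*2373/760 = -2373/190 ≈ -12.489)
t(q) = -2373/190
t(-186) + (-902 + (10*(-24))*(-12)) = -2373/190 + (-902 + (10*(-24))*(-12)) = -2373/190 + (-902 - 240*(-12)) = -2373/190 + (-902 + 2880) = -2373/190 + 1978 = 373447/190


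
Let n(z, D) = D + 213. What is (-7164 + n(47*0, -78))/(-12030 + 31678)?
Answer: -7029/19648 ≈ -0.35775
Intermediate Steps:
n(z, D) = 213 + D
(-7164 + n(47*0, -78))/(-12030 + 31678) = (-7164 + (213 - 78))/(-12030 + 31678) = (-7164 + 135)/19648 = -7029*1/19648 = -7029/19648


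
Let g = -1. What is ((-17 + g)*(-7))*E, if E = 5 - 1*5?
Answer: 0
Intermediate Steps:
E = 0 (E = 5 - 5 = 0)
((-17 + g)*(-7))*E = ((-17 - 1)*(-7))*0 = -18*(-7)*0 = 126*0 = 0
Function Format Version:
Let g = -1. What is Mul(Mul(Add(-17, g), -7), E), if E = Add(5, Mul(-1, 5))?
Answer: 0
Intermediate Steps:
E = 0 (E = Add(5, -5) = 0)
Mul(Mul(Add(-17, g), -7), E) = Mul(Mul(Add(-17, -1), -7), 0) = Mul(Mul(-18, -7), 0) = Mul(126, 0) = 0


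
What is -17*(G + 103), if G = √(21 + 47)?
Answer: -1751 - 34*√17 ≈ -1891.2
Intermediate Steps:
G = 2*√17 (G = √68 = 2*√17 ≈ 8.2462)
-17*(G + 103) = -17*(2*√17 + 103) = -17*(103 + 2*√17) = -1751 - 34*√17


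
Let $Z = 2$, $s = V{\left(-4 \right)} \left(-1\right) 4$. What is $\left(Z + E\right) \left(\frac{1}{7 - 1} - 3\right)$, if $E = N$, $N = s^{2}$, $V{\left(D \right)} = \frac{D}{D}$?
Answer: $-51$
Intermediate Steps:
$V{\left(D \right)} = 1$
$s = -4$ ($s = 1 \left(-1\right) 4 = \left(-1\right) 4 = -4$)
$N = 16$ ($N = \left(-4\right)^{2} = 16$)
$E = 16$
$\left(Z + E\right) \left(\frac{1}{7 - 1} - 3\right) = \left(2 + 16\right) \left(\frac{1}{7 - 1} - 3\right) = 18 \left(\frac{1}{6} - 3\right) = 18 \left(- \frac{17}{6}\right) = -51$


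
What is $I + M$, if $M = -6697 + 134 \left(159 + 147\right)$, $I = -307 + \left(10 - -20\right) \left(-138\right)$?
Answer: $29860$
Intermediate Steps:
$I = -4447$ ($I = -307 + \left(10 + 20\right) \left(-138\right) = -307 + 30 \left(-138\right) = -307 - 4140 = -4447$)
$M = 34307$ ($M = -6697 + 134 \cdot 306 = -6697 + 41004 = 34307$)
$I + M = -4447 + 34307 = 29860$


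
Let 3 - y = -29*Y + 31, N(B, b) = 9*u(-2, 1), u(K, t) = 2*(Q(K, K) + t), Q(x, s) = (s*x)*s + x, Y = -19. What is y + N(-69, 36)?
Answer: -741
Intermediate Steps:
Q(x, s) = x + x*s² (Q(x, s) = x*s² + x = x + x*s²)
u(K, t) = 2*t + 2*K*(1 + K²) (u(K, t) = 2*(K*(1 + K²) + t) = 2*(t + K*(1 + K²)) = 2*t + 2*K*(1 + K²))
N(B, b) = -162 (N(B, b) = 9*(2*(-2) + 2*1 + 2*(-2)³) = 9*(-4 + 2 + 2*(-8)) = 9*(-4 + 2 - 16) = 9*(-18) = -162)
y = -579 (y = 3 - (-29*(-19) + 31) = 3 - (551 + 31) = 3 - 1*582 = 3 - 582 = -579)
y + N(-69, 36) = -579 - 162 = -741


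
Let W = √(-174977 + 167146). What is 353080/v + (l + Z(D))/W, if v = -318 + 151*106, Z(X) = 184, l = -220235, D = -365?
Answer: 44135/1961 + 220051*I*√7831/7831 ≈ 22.506 + 2486.7*I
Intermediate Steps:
W = I*√7831 (W = √(-7831) = I*√7831 ≈ 88.493*I)
v = 15688 (v = -318 + 16006 = 15688)
353080/v + (l + Z(D))/W = 353080/15688 + (-220235 + 184)/((I*√7831)) = 353080*(1/15688) - (-220051)*I*√7831/7831 = 44135/1961 + 220051*I*√7831/7831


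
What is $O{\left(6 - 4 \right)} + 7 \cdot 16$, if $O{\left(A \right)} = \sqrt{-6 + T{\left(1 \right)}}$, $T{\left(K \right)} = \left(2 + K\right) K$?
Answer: $112 + i \sqrt{3} \approx 112.0 + 1.732 i$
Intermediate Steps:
$T{\left(K \right)} = K \left(2 + K\right)$
$O{\left(A \right)} = i \sqrt{3}$ ($O{\left(A \right)} = \sqrt{-6 + 1 \left(2 + 1\right)} = \sqrt{-6 + 1 \cdot 3} = \sqrt{-6 + 3} = \sqrt{-3} = i \sqrt{3}$)
$O{\left(6 - 4 \right)} + 7 \cdot 16 = i \sqrt{3} + 7 \cdot 16 = i \sqrt{3} + 112 = 112 + i \sqrt{3}$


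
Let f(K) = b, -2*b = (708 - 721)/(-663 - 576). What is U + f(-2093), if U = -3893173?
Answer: -9647282707/2478 ≈ -3.8932e+6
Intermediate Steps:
b = -13/2478 (b = -(708 - 721)/(2*(-663 - 576)) = -(-13)/(2*(-1239)) = -(-13)*(-1)/(2*1239) = -1/2*13/1239 = -13/2478 ≈ -0.0052462)
f(K) = -13/2478
U + f(-2093) = -3893173 - 13/2478 = -9647282707/2478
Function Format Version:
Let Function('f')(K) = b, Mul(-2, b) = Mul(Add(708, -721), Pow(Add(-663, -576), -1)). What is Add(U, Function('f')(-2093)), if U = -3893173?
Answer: Rational(-9647282707, 2478) ≈ -3.8932e+6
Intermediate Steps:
b = Rational(-13, 2478) (b = Mul(Rational(-1, 2), Mul(Add(708, -721), Pow(Add(-663, -576), -1))) = Mul(Rational(-1, 2), Mul(-13, Pow(-1239, -1))) = Mul(Rational(-1, 2), Mul(-13, Rational(-1, 1239))) = Mul(Rational(-1, 2), Rational(13, 1239)) = Rational(-13, 2478) ≈ -0.0052462)
Function('f')(K) = Rational(-13, 2478)
Add(U, Function('f')(-2093)) = Add(-3893173, Rational(-13, 2478)) = Rational(-9647282707, 2478)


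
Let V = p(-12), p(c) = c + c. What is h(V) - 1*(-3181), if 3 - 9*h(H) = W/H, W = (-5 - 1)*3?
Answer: 12725/4 ≈ 3181.3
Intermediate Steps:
p(c) = 2*c
W = -18 (W = -6*3 = -18)
V = -24 (V = 2*(-12) = -24)
h(H) = 1/3 + 2/H (h(H) = 1/3 - (-2)/H = 1/3 + 2/H)
h(V) - 1*(-3181) = (1/3)*(6 - 24)/(-24) - 1*(-3181) = (1/3)*(-1/24)*(-18) + 3181 = 1/4 + 3181 = 12725/4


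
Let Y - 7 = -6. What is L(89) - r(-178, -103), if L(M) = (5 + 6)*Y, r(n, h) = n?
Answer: 189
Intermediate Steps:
Y = 1 (Y = 7 - 6 = 1)
L(M) = 11 (L(M) = (5 + 6)*1 = 11*1 = 11)
L(89) - r(-178, -103) = 11 - 1*(-178) = 11 + 178 = 189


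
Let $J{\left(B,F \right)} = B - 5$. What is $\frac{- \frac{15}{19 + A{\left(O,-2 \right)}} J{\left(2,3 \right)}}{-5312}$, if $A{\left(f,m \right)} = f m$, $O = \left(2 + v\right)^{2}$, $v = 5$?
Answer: $\frac{45}{419648} \approx 0.00010723$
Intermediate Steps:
$J{\left(B,F \right)} = -5 + B$ ($J{\left(B,F \right)} = B - 5 = -5 + B$)
$O = 49$ ($O = \left(2 + 5\right)^{2} = 7^{2} = 49$)
$\frac{- \frac{15}{19 + A{\left(O,-2 \right)}} J{\left(2,3 \right)}}{-5312} = \frac{- \frac{15}{19 + 49 \left(-2\right)} \left(-5 + 2\right)}{-5312} = - \frac{15}{19 - 98} \left(-3\right) \left(- \frac{1}{5312}\right) = - \frac{15}{-79} \left(-3\right) \left(- \frac{1}{5312}\right) = \left(-15\right) \left(- \frac{1}{79}\right) \left(-3\right) \left(- \frac{1}{5312}\right) = \frac{15}{79} \left(-3\right) \left(- \frac{1}{5312}\right) = \left(- \frac{45}{79}\right) \left(- \frac{1}{5312}\right) = \frac{45}{419648}$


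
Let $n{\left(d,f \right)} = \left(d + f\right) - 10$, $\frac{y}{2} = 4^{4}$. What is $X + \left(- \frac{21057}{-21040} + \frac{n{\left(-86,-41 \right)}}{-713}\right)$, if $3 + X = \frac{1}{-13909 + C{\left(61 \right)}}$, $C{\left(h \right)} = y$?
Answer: $- \frac{363186758803}{200975363440} \approx -1.8071$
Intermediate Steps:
$y = 512$ ($y = 2 \cdot 4^{4} = 2 \cdot 256 = 512$)
$C{\left(h \right)} = 512$
$n{\left(d,f \right)} = -10 + d + f$
$X = - \frac{40192}{13397}$ ($X = -3 + \frac{1}{-13909 + 512} = -3 + \frac{1}{-13397} = -3 - \frac{1}{13397} = - \frac{40192}{13397} \approx -3.0001$)
$X + \left(- \frac{21057}{-21040} + \frac{n{\left(-86,-41 \right)}}{-713}\right) = - \frac{40192}{13397} + \left(- \frac{21057}{-21040} + \frac{-10 - 86 - 41}{-713}\right) = - \frac{40192}{13397} - - \frac{17896121}{15001520} = - \frac{40192}{13397} + \left(\frac{21057}{21040} + \frac{137}{713}\right) = - \frac{40192}{13397} + \frac{17896121}{15001520} = - \frac{363186758803}{200975363440}$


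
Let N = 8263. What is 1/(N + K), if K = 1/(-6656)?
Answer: 6656/54998527 ≈ 0.00012102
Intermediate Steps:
K = -1/6656 ≈ -0.00015024
1/(N + K) = 1/(8263 - 1/6656) = 1/(54998527/6656) = 6656/54998527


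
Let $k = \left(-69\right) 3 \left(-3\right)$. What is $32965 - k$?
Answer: $32344$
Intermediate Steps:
$k = 621$ ($k = \left(-207\right) \left(-3\right) = 621$)
$32965 - k = 32965 - 621 = 32344$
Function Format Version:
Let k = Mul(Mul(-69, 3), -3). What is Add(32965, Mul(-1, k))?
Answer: 32344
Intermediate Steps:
k = 621 (k = Mul(-207, -3) = 621)
Add(32965, Mul(-1, k)) = Add(32965, Mul(-1, 621)) = Add(32965, -621) = 32344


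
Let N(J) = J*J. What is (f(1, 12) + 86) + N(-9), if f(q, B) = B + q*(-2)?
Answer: 177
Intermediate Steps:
f(q, B) = B - 2*q
N(J) = J**2
(f(1, 12) + 86) + N(-9) = ((12 - 2*1) + 86) + (-9)**2 = ((12 - 2) + 86) + 81 = (10 + 86) + 81 = 96 + 81 = 177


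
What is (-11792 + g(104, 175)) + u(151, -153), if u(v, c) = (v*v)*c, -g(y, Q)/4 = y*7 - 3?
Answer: -3503245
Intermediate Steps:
g(y, Q) = 12 - 28*y (g(y, Q) = -4*(y*7 - 3) = -4*(7*y - 3) = -4*(-3 + 7*y) = 12 - 28*y)
u(v, c) = c*v**2 (u(v, c) = v**2*c = c*v**2)
(-11792 + g(104, 175)) + u(151, -153) = (-11792 + (12 - 28*104)) - 153*151**2 = (-11792 + (12 - 2912)) - 153*22801 = (-11792 - 2900) - 3488553 = -14692 - 3488553 = -3503245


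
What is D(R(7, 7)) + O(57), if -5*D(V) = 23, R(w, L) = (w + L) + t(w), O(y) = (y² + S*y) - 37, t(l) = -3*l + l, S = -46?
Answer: 2927/5 ≈ 585.40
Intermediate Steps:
t(l) = -2*l
O(y) = -37 + y² - 46*y (O(y) = (y² - 46*y) - 37 = -37 + y² - 46*y)
R(w, L) = L - w (R(w, L) = (w + L) - 2*w = (L + w) - 2*w = L - w)
D(V) = -23/5 (D(V) = -⅕*23 = -23/5)
D(R(7, 7)) + O(57) = -23/5 + (-37 + 57² - 46*57) = -23/5 + (-37 + 3249 - 2622) = -23/5 + 590 = 2927/5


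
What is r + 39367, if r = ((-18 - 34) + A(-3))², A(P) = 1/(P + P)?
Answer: 1515181/36 ≈ 42088.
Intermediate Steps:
A(P) = 1/(2*P)
r = 97969/36 (r = ((-18 - 34) + (½)/(-3))² = (-52 + (½)*(-⅓))² = (-52 - ⅙)² = (-313/6)² = 97969/36 ≈ 2721.4)
r + 39367 = 97969/36 + 39367 = 1515181/36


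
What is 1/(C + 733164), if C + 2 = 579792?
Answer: 1/1312954 ≈ 7.6164e-7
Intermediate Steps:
C = 579790 (C = -2 + 579792 = 579790)
1/(C + 733164) = 1/(579790 + 733164) = 1/1312954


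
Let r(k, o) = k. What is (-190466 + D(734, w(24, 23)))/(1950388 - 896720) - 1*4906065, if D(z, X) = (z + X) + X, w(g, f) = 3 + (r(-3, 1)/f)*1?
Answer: -29723842345341/6058591 ≈ -4.9061e+6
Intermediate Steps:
w(g, f) = 3 - 3/f (w(g, f) = 3 - 3/f*1 = 3 - 3/f)
D(z, X) = z + 2*X (D(z, X) = (X + z) + X = z + 2*X)
(-190466 + D(734, w(24, 23)))/(1950388 - 896720) - 1*4906065 = (-190466 + (734 + 2*(3 - 3/23)))/(1950388 - 896720) - 1*4906065 = (-190466 + (734 + 2*(3 - 3*1/23)))/1053668 - 4906065 = (-190466 + (734 + 2*(3 - 3/23)))*(1/1053668) - 4906065 = (-190466 + (734 + 2*(66/23)))*(1/1053668) - 4906065 = (-190466 + (734 + 132/23))*(1/1053668) - 4906065 = (-190466 + 17014/23)*(1/1053668) - 4906065 = -4363704/23*1/1053668 - 4906065 = -1090926/6058591 - 4906065 = -29723842345341/6058591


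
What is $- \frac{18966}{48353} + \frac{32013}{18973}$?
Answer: $\frac{1188082671}{917401469} \approx 1.2951$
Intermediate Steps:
$- \frac{18966}{48353} + \frac{32013}{18973} = \frac{1188082671}{917401469}$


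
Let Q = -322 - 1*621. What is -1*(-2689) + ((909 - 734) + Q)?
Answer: 1921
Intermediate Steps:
Q = -943 (Q = -322 - 621 = -943)
-1*(-2689) + ((909 - 734) + Q) = -1*(-2689) + ((909 - 734) - 943) = 2689 + (175 - 943) = 2689 - 768 = 1921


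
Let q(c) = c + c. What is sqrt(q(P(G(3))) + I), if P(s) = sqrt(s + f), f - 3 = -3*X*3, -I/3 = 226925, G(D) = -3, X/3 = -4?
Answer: sqrt(-680775 + 12*sqrt(3)) ≈ 825.08*I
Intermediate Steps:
X = -12 (X = 3*(-4) = -12)
I = -680775 (I = -3*226925 = -680775)
f = 111 (f = 3 - 3*(-12)*3 = 3 + 36*3 = 3 + 108 = 111)
P(s) = sqrt(111 + s) (P(s) = sqrt(s + 111) = sqrt(111 + s))
q(c) = 2*c
sqrt(q(P(G(3))) + I) = sqrt(2*sqrt(111 - 3) - 680775) = sqrt(2*sqrt(108) - 680775) = sqrt(2*(6*sqrt(3)) - 680775) = sqrt(12*sqrt(3) - 680775) = sqrt(-680775 + 12*sqrt(3))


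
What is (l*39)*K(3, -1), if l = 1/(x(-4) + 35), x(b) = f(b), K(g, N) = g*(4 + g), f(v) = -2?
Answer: 273/11 ≈ 24.818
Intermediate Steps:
x(b) = -2
l = 1/33 (l = 1/(-2 + 35) = 1/33 ≈ 0.030303)
(l*39)*K(3, -1) = ((1/33)*39)*(3*(4 + 3)) = 13*(3*7)/11 = (13/11)*21 = 273/11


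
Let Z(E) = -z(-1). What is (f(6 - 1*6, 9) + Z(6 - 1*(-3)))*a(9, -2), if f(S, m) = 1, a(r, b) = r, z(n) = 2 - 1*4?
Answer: 27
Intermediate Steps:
z(n) = -2 (z(n) = 2 - 4 = -2)
Z(E) = 2 (Z(E) = -1*(-2) = 2)
(f(6 - 1*6, 9) + Z(6 - 1*(-3)))*a(9, -2) = (1 + 2)*9 = 3*9 = 27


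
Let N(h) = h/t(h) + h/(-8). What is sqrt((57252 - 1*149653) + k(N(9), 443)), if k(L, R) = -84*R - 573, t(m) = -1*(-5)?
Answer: I*sqrt(130186) ≈ 360.81*I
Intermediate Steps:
t(m) = 5
N(h) = 3*h/40 (N(h) = h/5 + h/(-8) = h*(1/5) + h*(-1/8) = h/5 - h/8 = 3*h/40)
k(L, R) = -573 - 84*R
sqrt((57252 - 1*149653) + k(N(9), 443)) = sqrt((57252 - 1*149653) + (-573 - 84*443)) = sqrt((57252 - 149653) + (-573 - 37212)) = sqrt(-92401 - 37785) = sqrt(-130186) = I*sqrt(130186)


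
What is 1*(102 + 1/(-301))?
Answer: 30701/301 ≈ 102.00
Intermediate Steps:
1*(102 + 1/(-301)) = 1*(102 - 1/301) = 1*(30701/301) = 30701/301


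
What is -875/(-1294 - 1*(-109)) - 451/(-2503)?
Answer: 544912/593211 ≈ 0.91858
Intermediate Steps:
-875/(-1294 - 1*(-109)) - 451/(-2503) = -875/(-1294 + 109) - 451*(-1/2503) = -875/(-1185) + 451/2503 = -875*(-1/1185) + 451/2503 = 175/237 + 451/2503 = 544912/593211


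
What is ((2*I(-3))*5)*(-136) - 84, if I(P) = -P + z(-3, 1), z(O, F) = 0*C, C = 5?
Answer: -4164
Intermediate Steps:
z(O, F) = 0 (z(O, F) = 0*5 = 0)
I(P) = -P (I(P) = -P + 0 = -P)
((2*I(-3))*5)*(-136) - 84 = ((2*(-1*(-3)))*5)*(-136) - 84 = ((2*3)*5)*(-136) - 84 = (6*5)*(-136) - 84 = 30*(-136) - 84 = -4080 - 84 = -4164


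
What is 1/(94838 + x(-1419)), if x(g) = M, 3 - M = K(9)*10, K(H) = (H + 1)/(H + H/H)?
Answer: 1/94831 ≈ 1.0545e-5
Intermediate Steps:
K(H) = 1 (K(H) = (1 + H)/(H + 1) = (1 + H)/(1 + H) = 1)
M = -7 (M = 3 - 10 = -7)
x(g) = -7
1/(94838 + x(-1419)) = 1/(94838 - 7) = 1/94831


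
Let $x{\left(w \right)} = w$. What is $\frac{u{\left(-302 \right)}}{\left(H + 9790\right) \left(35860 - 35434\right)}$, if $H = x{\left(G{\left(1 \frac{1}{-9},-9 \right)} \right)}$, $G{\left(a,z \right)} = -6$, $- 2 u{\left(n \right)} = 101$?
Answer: $- \frac{101}{8335968} \approx -1.2116 \cdot 10^{-5}$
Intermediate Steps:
$u{\left(n \right)} = - \frac{101}{2}$ ($u{\left(n \right)} = \left(- \frac{1}{2}\right) 101 = - \frac{101}{2}$)
$H = -6$
$\frac{u{\left(-302 \right)}}{\left(H + 9790\right) \left(35860 - 35434\right)} = - \frac{101}{2 \left(-6 + 9790\right) \left(35860 - 35434\right)} = - \frac{101}{2 \cdot 9784 \cdot 426} = - \frac{101}{2 \cdot 4167984} = \left(- \frac{101}{2}\right) \frac{1}{4167984} = - \frac{101}{8335968}$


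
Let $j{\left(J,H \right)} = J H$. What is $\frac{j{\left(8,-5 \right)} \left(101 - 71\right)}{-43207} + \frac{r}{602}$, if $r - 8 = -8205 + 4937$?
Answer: $- \frac{70066210}{13005307} \approx -5.3875$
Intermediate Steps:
$j{\left(J,H \right)} = H J$
$r = -3260$ ($r = 8 + \left(-8205 + 4937\right) = 8 - 3268 = -3260$)
$\frac{j{\left(8,-5 \right)} \left(101 - 71\right)}{-43207} + \frac{r}{602} = \frac{\left(-5\right) 8 \left(101 - 71\right)}{-43207} - \frac{3260}{602} = \left(-40\right) 30 \left(- \frac{1}{43207}\right) - \frac{1630}{301} = \left(-1200\right) \left(- \frac{1}{43207}\right) - \frac{1630}{301} = \frac{1200}{43207} - \frac{1630}{301} = - \frac{70066210}{13005307}$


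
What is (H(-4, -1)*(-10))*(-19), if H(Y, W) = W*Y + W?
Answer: 570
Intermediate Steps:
H(Y, W) = W + W*Y
(H(-4, -1)*(-10))*(-19) = (-(1 - 4)*(-10))*(-19) = (-1*(-3)*(-10))*(-19) = (3*(-10))*(-19) = -30*(-19) = 570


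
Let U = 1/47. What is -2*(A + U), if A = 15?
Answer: -1412/47 ≈ -30.043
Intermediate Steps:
U = 1/47 ≈ 0.021277
-2*(A + U) = -2*(15 + 1/47) = -2*706/47 = -1412/47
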